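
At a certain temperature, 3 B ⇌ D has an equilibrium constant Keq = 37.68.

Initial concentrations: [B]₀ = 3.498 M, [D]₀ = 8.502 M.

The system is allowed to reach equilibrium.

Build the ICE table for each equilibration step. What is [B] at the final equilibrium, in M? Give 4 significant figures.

[B]_eq = 0.6308 M

Q₀ = 0.1986 vs Keq = 37.68 ⇒ Q<K, forward
Step 1:
                   B          D
  Initial      3.498      8.502
  Change      -2.867     0.9557
  Equil       0.6308      9.458
  solve Keq expr → x = 0.9557; check Q = 37.68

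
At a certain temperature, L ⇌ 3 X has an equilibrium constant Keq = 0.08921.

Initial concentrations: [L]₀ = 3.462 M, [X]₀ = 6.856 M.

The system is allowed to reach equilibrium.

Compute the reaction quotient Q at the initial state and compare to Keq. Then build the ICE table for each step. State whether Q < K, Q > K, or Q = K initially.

Q₀ = 93.09; Q > K (proceeds reverse)

Q₀ = 93.09 vs Keq = 0.08921 ⇒ Q>K, reverse
Step 1:
                    L           X
  Initial       3.462       6.856
  Change        2.023      -6.068
  Equil         5.485       0.788
  solve Keq expr → x = -2.023; check Q = 0.08921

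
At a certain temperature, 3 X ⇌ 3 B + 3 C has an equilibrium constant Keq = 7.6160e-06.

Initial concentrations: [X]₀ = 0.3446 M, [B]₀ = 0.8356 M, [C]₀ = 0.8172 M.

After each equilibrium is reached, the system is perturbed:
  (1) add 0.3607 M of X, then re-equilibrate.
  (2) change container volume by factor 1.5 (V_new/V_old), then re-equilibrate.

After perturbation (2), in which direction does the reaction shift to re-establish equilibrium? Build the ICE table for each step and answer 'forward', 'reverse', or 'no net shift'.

Direction: forward

Q₀ = 7.781 vs Keq = 7.6160e-06 ⇒ Q>K, reverse
Step 1:
                    X           B           C
  init         0.3446      0.8356      0.8172
  Δ            0.6839     -0.6839     -0.6839
  eq            1.028      0.1517      0.1333
  solve Keq expr → x = -0.228; check Q = 7.6160e-06
Then add 0.3607 M of X.
Step 2:
                    X           B           C
  init          1.389      0.1517      0.1333
  Δ          -0.02174     0.02174     0.02174
  eq            1.367      0.1735      0.1551
  solve Keq expr → x = 0.007245; check Q = 7.6160e-06
Then change container volume by factor 1.5 (V_new/V_old).
Step 3:
                    X           B           C
  init         0.9116      0.1157      0.1034
  Δ          -0.02286     0.02286     0.02286
  eq           0.8888      0.1385      0.1262
  solve Keq expr → x = 0.007619; check Q = 7.6160e-06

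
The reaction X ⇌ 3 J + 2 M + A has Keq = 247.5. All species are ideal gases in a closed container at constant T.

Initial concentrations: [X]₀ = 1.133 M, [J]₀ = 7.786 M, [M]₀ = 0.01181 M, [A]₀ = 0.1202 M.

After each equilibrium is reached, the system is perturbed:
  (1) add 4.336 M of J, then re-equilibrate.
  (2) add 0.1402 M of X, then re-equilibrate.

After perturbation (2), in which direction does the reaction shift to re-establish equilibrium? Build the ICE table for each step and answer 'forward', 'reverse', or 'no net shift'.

Direction: forward

Q₀ = 0.006984 vs Keq = 247.5 ⇒ Q<K, forward
Step 1:
                  X         J         M         A
  Initial     1.133     7.786   0.01181    0.1202
  Change    -0.3667       1.1    0.7333    0.3667
  Equil      0.7663     8.886    0.7451    0.4869
  solve Keq expr → x = 0.3667; check Q = 247.5
Then add 4.336 M of J.
Step 2:
                  X         J         M         A
  Initial    0.7663     13.22    0.7451    0.4869
  Change     0.1122   -0.3365   -0.2243   -0.1122
  Equil      0.8785     12.89    0.5208    0.3747
  solve Keq expr → x = -0.1122; check Q = 247.5
Then add 0.1402 M of X.
Step 3:
                  X         J         M         A
  Initial     1.019     12.89    0.5208    0.3747
  Change   -0.01254   0.03761   0.02507   0.01254
  Equil       1.006     12.92    0.5459    0.3872
  solve Keq expr → x = 0.01254; check Q = 247.5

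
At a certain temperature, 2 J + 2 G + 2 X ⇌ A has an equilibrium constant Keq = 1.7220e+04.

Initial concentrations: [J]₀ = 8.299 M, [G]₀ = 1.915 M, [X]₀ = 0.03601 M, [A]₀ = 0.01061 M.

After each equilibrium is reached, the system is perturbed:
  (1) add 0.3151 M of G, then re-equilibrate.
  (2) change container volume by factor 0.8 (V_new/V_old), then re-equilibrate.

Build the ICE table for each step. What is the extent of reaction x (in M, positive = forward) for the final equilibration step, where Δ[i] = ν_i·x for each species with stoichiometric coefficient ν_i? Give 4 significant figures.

x = 1.8981e-05 M

Q₀ = 0.0324 vs Keq = 1.7220e+04 ⇒ Q<K, forward
Step 1:
                  J         G         X         A
  Initial     8.299     1.915   0.03601   0.01061
  Change   -0.03593  -0.03593  -0.03593   0.01796
  Equil       8.263     1.879 8.2962e-05   0.02857
  solve Keq expr → x = 0.01796; check Q = 1.7220e+04
Then add 0.3151 M of G.
Step 2:
                  J         G         X         A
  Initial     8.263     2.194 8.2962e-05   0.02857
  Change  -1.1906e-05 -1.1906e-05 -1.1906e-05 5.9531e-06
  Equil       8.263     2.194 7.1056e-05   0.02858
  solve Keq expr → x = 5.9531e-06; check Q = 1.7220e+04
Then change container volume by factor 0.8 (V_new/V_old).
Step 3:
                  J         G         X         A
  Initial     10.33     2.743 8.8820e-05   0.03572
  Change  -3.7962e-05 -3.7962e-05 -3.7962e-05 1.8981e-05
  Equil       10.33     2.743 5.0858e-05   0.03574
  solve Keq expr → x = 1.8981e-05; check Q = 1.7220e+04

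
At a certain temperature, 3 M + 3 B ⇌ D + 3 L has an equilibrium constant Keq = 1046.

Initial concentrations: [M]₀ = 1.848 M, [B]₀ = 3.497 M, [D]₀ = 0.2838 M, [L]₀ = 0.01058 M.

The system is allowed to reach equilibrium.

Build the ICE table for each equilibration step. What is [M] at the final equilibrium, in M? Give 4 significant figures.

Q₀ = 1.2453e-09 vs Keq = 1046 ⇒ Q<K, forward
Step 1:
                   M          B          D          L
  I            1.848      3.497     0.2838    0.01058
  C           -1.753     -1.753     0.5843      1.753
  E          0.09503      1.744     0.8681      1.764
  solve Keq expr → x = 0.5843; check Q = 1046

[M]_eq = 0.09503 M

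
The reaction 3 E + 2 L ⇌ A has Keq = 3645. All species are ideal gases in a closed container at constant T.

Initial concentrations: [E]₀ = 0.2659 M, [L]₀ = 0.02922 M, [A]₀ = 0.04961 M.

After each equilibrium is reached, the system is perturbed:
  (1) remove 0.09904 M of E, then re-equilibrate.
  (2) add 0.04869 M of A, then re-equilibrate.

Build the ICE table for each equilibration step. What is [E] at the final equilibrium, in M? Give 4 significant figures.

Q₀ = 3091 vs Keq = 3645 ⇒ Q<K, forward
Step 1:
                   E          L          A
  Initial     0.2659    0.02922    0.04961
  Change   -0.002538  -0.001692 8.4592e-04
  Equil       0.2634    0.02753    0.05046
  solve Keq expr → x = 8.4592e-04; check Q = 3645
Then remove 0.09904 M of E.
Step 2:
                   E          L          A
  Initial     0.1643    0.02753    0.05046
  Change     0.02249    0.01499  -0.007496
  Equil       0.1868    0.04252    0.04296
  solve Keq expr → x = -0.007496; check Q = 3645
Then add 0.04869 M of A.
Step 3:
                   E          L          A
  Initial     0.1868    0.04252    0.09165
  Change     0.01608    0.01072   -0.00536
  Equil       0.2029    0.05324    0.08629
  solve Keq expr → x = -0.00536; check Q = 3645

[E]_eq = 0.2029 M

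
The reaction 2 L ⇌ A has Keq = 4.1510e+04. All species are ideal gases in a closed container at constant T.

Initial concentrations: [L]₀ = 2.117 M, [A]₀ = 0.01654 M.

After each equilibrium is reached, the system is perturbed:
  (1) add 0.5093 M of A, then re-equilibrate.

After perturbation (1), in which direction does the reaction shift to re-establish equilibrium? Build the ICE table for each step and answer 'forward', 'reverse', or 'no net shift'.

Q₀ = 0.003691 vs Keq = 4.1510e+04 ⇒ Q<K, forward
Step 1:
                    L           A
  init          2.117     0.01654
  Δ            -2.112       1.056
  eq         0.005083       1.072
  solve Keq expr → x = 1.056; check Q = 4.1510e+04
Then add 0.5093 M of A.
Step 2:
                    L           A
  init       0.005083       1.582
  Δ          0.001089 -5.4448e-04
  eq         0.006172       1.581
  solve Keq expr → x = -5.4448e-04; check Q = 4.1510e+04

Direction: reverse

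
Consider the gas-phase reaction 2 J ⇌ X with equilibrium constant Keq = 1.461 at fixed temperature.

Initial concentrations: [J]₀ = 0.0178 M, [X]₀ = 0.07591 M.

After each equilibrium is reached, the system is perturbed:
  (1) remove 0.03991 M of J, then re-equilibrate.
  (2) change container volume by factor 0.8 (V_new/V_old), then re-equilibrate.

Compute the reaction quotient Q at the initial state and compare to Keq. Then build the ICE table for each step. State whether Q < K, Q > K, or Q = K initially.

Q₀ = 239.6 vs Keq = 1.461 ⇒ Q>K, reverse
Step 1:
                    J           X
  Initial      0.0178     0.07591
  Change       0.1066     -0.0533
  Equil        0.1244     0.02261
  solve Keq expr → x = -0.0533; check Q = 1.461
Then remove 0.03991 M of J.
Step 2:
                    J           X
  Initial     0.08449     0.02261
  Change      0.01582   -0.007909
  Equil        0.1003      0.0147
  solve Keq expr → x = -0.007909; check Q = 1.461
Then change container volume by factor 0.8 (V_new/V_old).
Step 3:
                    J           X
  Initial      0.1254     0.01838
  Change    -0.005351    0.002675
  Equil          0.12     0.02105
  solve Keq expr → x = 0.002675; check Q = 1.461

Q₀ = 239.6; Q > K (proceeds reverse)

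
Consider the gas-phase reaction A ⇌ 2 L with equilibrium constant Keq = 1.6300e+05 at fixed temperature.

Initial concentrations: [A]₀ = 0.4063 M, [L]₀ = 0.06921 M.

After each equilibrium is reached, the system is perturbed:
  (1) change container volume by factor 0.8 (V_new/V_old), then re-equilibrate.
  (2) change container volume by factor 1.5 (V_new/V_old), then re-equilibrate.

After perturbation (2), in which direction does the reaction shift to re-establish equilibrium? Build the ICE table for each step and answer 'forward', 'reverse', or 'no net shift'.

Direction: forward

Q₀ = 0.01179 vs Keq = 1.6300e+05 ⇒ Q<K, forward
Step 1:
                   A          L
  Initial     0.4063    0.06921
  Change     -0.4063     0.8126
  Equil   4.7704e-06     0.8818
  solve Keq expr → x = 0.4063; check Q = 1.6300e+05
Then change container volume by factor 0.8 (V_new/V_old).
Step 2:
                   A          L
  Initial 5.9630e-06      1.102
  Change  1.4907e-06 -2.9814e-06
  Equil   7.4537e-06      1.102
  solve Keq expr → x = -1.4907e-06; check Q = 1.6300e+05
Then change container volume by factor 1.5 (V_new/V_old).
Step 3:
                   A          L
  Initial 4.9691e-06     0.7348
  Change  -1.6563e-06 3.3127e-06
  Equil   3.3128e-06     0.7348
  solve Keq expr → x = 1.6563e-06; check Q = 1.6300e+05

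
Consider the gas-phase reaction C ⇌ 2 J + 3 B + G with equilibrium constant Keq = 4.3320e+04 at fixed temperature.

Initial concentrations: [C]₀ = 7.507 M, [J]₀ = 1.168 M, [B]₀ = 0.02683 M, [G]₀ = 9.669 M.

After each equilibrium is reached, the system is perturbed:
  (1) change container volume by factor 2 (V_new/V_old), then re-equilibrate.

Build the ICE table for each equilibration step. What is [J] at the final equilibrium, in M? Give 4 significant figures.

Q₀ = 3.3936e-05 vs Keq = 4.3320e+04 ⇒ Q<K, forward
Step 1:
                   C          J          B          G
  I            7.507      1.168    0.02683      9.669
  C           -2.545      5.089      7.634      2.545
  E            4.962      6.257      7.661      12.21
  solve Keq expr → x = 2.545; check Q = 4.3320e+04
Then change container volume by factor 2 (V_new/V_old).
Step 2:
                   C          J          B          G
  I            2.481      3.129       3.83      6.107
  C           -1.026      2.051      3.077      1.026
  E            1.456       5.18      6.907      7.132
  solve Keq expr → x = 1.026; check Q = 4.3320e+04

[J]_eq = 5.18 M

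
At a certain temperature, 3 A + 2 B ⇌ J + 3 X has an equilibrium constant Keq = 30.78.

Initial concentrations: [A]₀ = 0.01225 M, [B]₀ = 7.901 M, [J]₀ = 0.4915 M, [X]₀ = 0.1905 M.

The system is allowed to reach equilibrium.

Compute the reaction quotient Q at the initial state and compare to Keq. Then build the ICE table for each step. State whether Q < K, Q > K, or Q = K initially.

Q₀ = 29.61 vs Keq = 30.78 ⇒ Q<K, forward
Step 1:
                  A         B         J         X
  I         0.01225     7.901    0.4915    0.1905
  C       -1.4739e-04 -9.8257e-05 4.9129e-05 1.4739e-04
  E          0.0121     7.901    0.4915    0.1906
  solve Keq expr → x = 4.9129e-05; check Q = 30.78

Q₀ = 29.61; Q < K (proceeds forward)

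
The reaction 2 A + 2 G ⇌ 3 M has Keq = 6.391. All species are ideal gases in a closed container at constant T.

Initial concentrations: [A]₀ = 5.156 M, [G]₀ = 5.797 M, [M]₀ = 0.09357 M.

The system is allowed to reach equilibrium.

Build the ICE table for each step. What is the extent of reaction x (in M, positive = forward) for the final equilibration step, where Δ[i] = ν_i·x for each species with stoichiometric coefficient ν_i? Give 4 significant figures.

x = 1.662 M

Q₀ = 9.1702e-07 vs Keq = 6.391 ⇒ Q<K, forward
Step 1:
                   A          G          M
  init         5.156      5.797    0.09357
  Δ           -3.324     -3.324      4.986
  eq           1.832      2.473       5.08
  solve Keq expr → x = 1.662; check Q = 6.391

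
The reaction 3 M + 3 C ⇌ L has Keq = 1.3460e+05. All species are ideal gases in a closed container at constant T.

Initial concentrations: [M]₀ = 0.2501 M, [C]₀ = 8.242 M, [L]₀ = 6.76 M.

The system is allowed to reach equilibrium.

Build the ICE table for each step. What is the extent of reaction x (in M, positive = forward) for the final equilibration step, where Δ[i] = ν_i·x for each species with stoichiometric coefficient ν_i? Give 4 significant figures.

Q₀ = 0.7718 vs Keq = 1.3460e+05 ⇒ Q<K, forward
Step 1:
                    M           C           L
  I            0.2501       8.242        6.76
  C           -0.2455     -0.2455     0.08182
  E          0.004632       7.997       6.842
  solve Keq expr → x = 0.08182; check Q = 1.3460e+05

x = 0.08182 M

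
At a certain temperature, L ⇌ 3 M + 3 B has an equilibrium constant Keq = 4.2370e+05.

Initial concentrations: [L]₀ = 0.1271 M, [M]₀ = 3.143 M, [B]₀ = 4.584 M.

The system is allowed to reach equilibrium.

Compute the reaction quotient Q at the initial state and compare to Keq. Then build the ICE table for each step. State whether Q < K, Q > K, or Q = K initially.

Q₀ = 2.3530e+04; Q < K (proceeds forward)

Q₀ = 2.3530e+04 vs Keq = 4.2370e+05 ⇒ Q<K, forward
Step 1:
                   L          M          B
  Initial     0.1271      3.143      4.584
  Change     -0.1151     0.3453     0.3453
  Equil        0.012      3.488      4.929
  solve Keq expr → x = 0.1151; check Q = 4.2370e+05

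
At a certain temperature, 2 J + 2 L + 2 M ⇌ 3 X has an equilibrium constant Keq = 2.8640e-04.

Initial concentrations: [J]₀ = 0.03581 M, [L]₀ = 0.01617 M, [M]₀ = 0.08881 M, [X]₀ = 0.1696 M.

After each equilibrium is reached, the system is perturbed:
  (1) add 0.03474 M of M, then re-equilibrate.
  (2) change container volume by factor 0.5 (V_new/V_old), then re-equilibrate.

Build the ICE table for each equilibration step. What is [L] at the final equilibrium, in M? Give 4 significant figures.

Q₀ = 1.8447e+06 vs Keq = 2.8640e-04 ⇒ Q>K, reverse
Step 1:
                   J          L          M          X
  Initial    0.03581    0.01617    0.08881     0.1696
  Change       0.112      0.112      0.112     -0.168
  Equil       0.1478     0.1282     0.2008   0.001606
  solve Keq expr → x = -0.056; check Q = 2.8640e-04
Then add 0.03474 M of M.
Step 2:
                   J          L          M          X
  Initial     0.1478     0.1282     0.2355   0.001606
  Change  -1.1843e-04 -1.1843e-04 -1.1843e-04 1.7764e-04
  Equil       0.1477      0.128     0.2354   0.001784
  solve Keq expr → x = 5.9213e-05; check Q = 2.8640e-04
Then change container volume by factor 0.5 (V_new/V_old).
Step 3:
                   J          L          M          X
  Initial     0.2954     0.2561     0.4709   0.003568
  Change    -0.00231   -0.00231   -0.00231   0.003465
  Equil       0.2931     0.2538     0.4685   0.007033
  solve Keq expr → x = 0.001155; check Q = 2.8640e-04

[L]_eq = 0.2538 M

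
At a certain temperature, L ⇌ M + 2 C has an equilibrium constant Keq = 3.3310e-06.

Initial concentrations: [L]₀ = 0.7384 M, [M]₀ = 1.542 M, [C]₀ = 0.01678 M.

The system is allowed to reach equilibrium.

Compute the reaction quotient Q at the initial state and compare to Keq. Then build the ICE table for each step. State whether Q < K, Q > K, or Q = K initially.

Q₀ = 5.8800e-04 vs Keq = 3.3310e-06 ⇒ Q>K, reverse
Step 1:
                    L           M           C
  init         0.7384       1.542     0.01678
  Δ          0.007754   -0.007754    -0.01551
  eq           0.7462       1.534    0.001273
  solve Keq expr → x = -0.007754; check Q = 3.3310e-06

Q₀ = 5.8800e-04; Q > K (proceeds reverse)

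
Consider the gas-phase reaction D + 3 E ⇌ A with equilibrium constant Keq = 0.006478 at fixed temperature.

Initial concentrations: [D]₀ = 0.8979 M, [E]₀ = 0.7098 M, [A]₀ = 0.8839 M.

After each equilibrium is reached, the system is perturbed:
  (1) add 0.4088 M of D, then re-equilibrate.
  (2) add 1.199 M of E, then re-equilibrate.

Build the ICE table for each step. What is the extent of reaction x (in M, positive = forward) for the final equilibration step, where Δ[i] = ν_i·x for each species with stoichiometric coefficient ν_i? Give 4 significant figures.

x = 0.1805 M

Q₀ = 2.753 vs Keq = 0.006478 ⇒ Q>K, reverse
Step 1:
                   D          E          A
  I           0.8979     0.7098     0.8839
  C           0.6753      2.026    -0.6753
  E            1.573      2.736     0.2086
  solve Keq expr → x = -0.6753; check Q = 0.006478
Then add 0.4088 M of D.
Step 2:
                   D          E          A
  I            1.982      2.736     0.2086
  C         -0.02766   -0.08299    0.02766
  E            1.954      2.653     0.2363
  solve Keq expr → x = 0.02766; check Q = 0.006478
Then add 1.199 M of E.
Step 3:
                   D          E          A
  I            1.954      3.852     0.2363
  C          -0.1805    -0.5414     0.1805
  E            1.774       3.31     0.4168
  solve Keq expr → x = 0.1805; check Q = 0.006478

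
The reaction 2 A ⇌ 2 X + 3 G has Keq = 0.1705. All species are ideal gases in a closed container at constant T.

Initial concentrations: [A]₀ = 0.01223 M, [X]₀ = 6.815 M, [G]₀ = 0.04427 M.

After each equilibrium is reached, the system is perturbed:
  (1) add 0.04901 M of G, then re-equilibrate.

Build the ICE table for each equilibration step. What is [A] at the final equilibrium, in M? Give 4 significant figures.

Q₀ = 26.94 vs Keq = 0.1705 ⇒ Q>K, reverse
Step 1:
                    A           X           G
  init        0.01223       6.815     0.04427
  Δ           0.01924    -0.01924    -0.02886
  eq          0.03147       6.796     0.01541
  solve Keq expr → x = -0.009621; check Q = 0.1705
Then add 0.04901 M of G.
Step 2:
                    A           X           G
  init        0.03147       6.796     0.06442
  Δ           0.02732    -0.02732    -0.04098
  eq           0.0588       6.768     0.02343
  solve Keq expr → x = -0.01366; check Q = 0.1705

[A]_eq = 0.0588 M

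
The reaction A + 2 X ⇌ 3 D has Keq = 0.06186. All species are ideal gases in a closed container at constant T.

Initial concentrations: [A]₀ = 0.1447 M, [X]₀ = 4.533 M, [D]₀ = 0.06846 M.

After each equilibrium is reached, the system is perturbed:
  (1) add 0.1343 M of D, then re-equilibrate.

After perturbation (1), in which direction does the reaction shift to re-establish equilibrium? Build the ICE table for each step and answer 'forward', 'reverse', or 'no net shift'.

Direction: reverse

Q₀ = 1.0791e-04 vs Keq = 0.06186 ⇒ Q<K, forward
Step 1:
                   A          X          D
  I           0.1447      4.533    0.06846
  C          -0.1008    -0.2016     0.3023
  E          0.04392      4.331     0.3708
  solve Keq expr → x = 0.1008; check Q = 0.06186
Then add 0.1343 M of D.
Step 2:
                   A          X          D
  I          0.04392      4.331     0.5051
  C          0.02422    0.04844   -0.07266
  E          0.06814       4.38     0.4324
  solve Keq expr → x = -0.02422; check Q = 0.06186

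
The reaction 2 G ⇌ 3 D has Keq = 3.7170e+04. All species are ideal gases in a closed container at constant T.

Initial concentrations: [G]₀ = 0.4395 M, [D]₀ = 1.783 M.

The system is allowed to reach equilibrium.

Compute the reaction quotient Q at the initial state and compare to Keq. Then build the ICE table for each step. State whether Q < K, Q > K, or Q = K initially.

Q₀ = 29.35; Q < K (proceeds forward)

Q₀ = 29.35 vs Keq = 3.7170e+04 ⇒ Q<K, forward
Step 1:
                    G           D
  init         0.4395       1.783
  Δ           -0.4201      0.6301
  eq          0.01944       2.413
  solve Keq expr → x = 0.21; check Q = 3.7170e+04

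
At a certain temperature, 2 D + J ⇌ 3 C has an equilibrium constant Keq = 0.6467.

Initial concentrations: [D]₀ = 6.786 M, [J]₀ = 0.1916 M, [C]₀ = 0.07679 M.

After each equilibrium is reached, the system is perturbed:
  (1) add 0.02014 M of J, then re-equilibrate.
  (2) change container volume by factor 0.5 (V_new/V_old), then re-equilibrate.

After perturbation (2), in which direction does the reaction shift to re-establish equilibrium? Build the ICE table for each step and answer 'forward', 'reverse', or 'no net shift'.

Q₀ = 5.1320e-05 vs Keq = 0.6467 ⇒ Q<K, forward
Step 1:
                   D          J          C
  Initial      6.786     0.1916    0.07679
  Change      -0.365    -0.1825     0.5474
  Equil        6.421   0.009122     0.6242
  solve Keq expr → x = 0.1825; check Q = 0.6467
Then add 0.02014 M of J.
Step 2:
                   D          J          C
  Initial      6.421    0.02926     0.6242
  Change    -0.03502   -0.01751    0.05253
  Equil        6.386    0.01175     0.6768
  solve Keq expr → x = 0.01751; check Q = 0.6467
Then change container volume by factor 0.5 (V_new/V_old).
Step 3:
                   D          J          C
  Initial      12.77     0.0235      1.354
  Change           0          0          0
  Equil        12.77     0.0235      1.354
  solve Keq expr → x = 0; check Q = 0.6467

Direction: no net shift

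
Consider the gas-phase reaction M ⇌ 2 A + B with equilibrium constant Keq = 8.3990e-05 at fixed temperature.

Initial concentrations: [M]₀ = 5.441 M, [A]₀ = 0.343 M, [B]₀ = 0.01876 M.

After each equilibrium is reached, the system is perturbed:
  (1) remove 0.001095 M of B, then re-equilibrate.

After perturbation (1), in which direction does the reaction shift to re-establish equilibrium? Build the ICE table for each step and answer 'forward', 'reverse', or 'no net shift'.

Q₀ = 4.0564e-04 vs Keq = 8.3990e-05 ⇒ Q>K, reverse
Step 1:
                   M          A          B
  I            5.441      0.343    0.01876
  C          0.01413   -0.02827   -0.01413
  E            5.455     0.3147   0.004625
  solve Keq expr → x = -0.01413; check Q = 8.3990e-05
Then remove 0.001095 M of B.
Step 2:
                   M          A          B
  I            5.455     0.3147    0.00353
  C        -0.001034   0.002068   0.001034
  E            5.454     0.3168   0.004564
  solve Keq expr → x = 0.001034; check Q = 8.3990e-05

Direction: forward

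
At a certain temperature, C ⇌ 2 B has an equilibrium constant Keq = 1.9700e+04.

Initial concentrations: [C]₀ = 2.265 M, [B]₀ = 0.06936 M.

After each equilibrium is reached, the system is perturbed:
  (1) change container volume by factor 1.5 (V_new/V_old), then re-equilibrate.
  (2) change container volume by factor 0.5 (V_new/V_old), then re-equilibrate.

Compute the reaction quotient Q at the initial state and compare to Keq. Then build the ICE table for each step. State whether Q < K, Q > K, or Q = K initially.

Q₀ = 0.002124; Q < K (proceeds forward)

Q₀ = 0.002124 vs Keq = 1.9700e+04 ⇒ Q<K, forward
Step 1:
                  C         B
  I           2.265   0.06936
  C          -2.264     4.528
  E        0.001073     4.597
  solve Keq expr → x = 2.264; check Q = 1.9700e+04
Then change container volume by factor 1.5 (V_new/V_old).
Step 2:
                  C         B
  I       7.1521e-04     3.065
  C       -2.3825e-04 4.7651e-04
  E       4.7695e-04     3.065
  solve Keq expr → x = 2.3825e-04; check Q = 1.9700e+04
Then change container volume by factor 0.5 (V_new/V_old).
Step 3:
                  C         B
  I       9.5391e-04     6.131
  C       9.5272e-04 -0.001905
  E        0.001907     6.129
  solve Keq expr → x = -9.5272e-04; check Q = 1.9700e+04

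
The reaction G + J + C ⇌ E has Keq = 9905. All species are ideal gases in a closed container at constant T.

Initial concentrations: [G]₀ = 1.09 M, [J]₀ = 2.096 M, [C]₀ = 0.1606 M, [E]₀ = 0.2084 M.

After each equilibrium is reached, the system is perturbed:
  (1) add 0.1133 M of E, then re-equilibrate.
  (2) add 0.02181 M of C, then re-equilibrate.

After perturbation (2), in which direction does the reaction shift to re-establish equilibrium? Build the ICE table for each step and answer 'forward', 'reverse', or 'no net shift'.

Direction: forward

Q₀ = 0.568 vs Keq = 9905 ⇒ Q<K, forward
Step 1:
                   G          J          C          E
  I             1.09      2.096     0.1606     0.2084
  C          -0.1606    -0.1606    -0.1606     0.1606
  E           0.9294      1.935 2.0709e-05      0.369
  solve Keq expr → x = 0.1606; check Q = 9905
Then add 0.1133 M of E.
Step 2:
                   G          J          C          E
  I           0.9294      1.935 2.0709e-05     0.4823
  C       6.3584e-06 6.3584e-06 6.3584e-06 -6.3584e-06
  E           0.9294      1.935 2.7067e-05     0.4823
  solve Keq expr → x = -6.3584e-06; check Q = 9905
Then add 0.02181 M of C.
Step 3:
                   G          J          C          E
  I           0.9294      1.935    0.02184     0.4823
  C         -0.02181   -0.02181   -0.02181    0.02181
  E           0.9076      1.914 2.9301e-05     0.5041
  solve Keq expr → x = 0.02181; check Q = 9905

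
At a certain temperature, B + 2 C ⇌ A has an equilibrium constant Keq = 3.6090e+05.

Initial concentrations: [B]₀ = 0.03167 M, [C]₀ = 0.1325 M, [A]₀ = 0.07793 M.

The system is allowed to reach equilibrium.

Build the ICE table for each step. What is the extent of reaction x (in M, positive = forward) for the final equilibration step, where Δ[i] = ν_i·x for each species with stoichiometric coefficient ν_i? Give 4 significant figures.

x = 0.03161 M

Q₀ = 140.2 vs Keq = 3.6090e+05 ⇒ Q<K, forward
Step 1:
                   B          C          A
  Initial    0.03167     0.1325    0.07793
  Change    -0.03161   -0.06321    0.03161
  Equil   6.3223e-05    0.06929     0.1095
  solve Keq expr → x = 0.03161; check Q = 3.6090e+05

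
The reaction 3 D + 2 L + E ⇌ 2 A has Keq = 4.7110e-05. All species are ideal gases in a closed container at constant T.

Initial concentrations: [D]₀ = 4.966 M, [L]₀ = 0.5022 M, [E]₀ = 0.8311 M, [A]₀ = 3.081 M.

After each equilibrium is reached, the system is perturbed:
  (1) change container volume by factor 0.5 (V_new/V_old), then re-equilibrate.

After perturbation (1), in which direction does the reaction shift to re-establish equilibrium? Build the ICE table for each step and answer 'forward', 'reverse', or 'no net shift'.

Q₀ = 0.3698 vs Keq = 4.7110e-05 ⇒ Q>K, reverse
Step 1:
                    D           L           E           A
  I             4.966      0.5022      0.8311       3.081
  C              3.57        2.38        1.19       -2.38
  E             8.536       2.882       2.021      0.7013
  solve Keq expr → x = -1.19; check Q = 4.7110e-05
Then change container volume by factor 0.5 (V_new/V_old).
Step 2:
                    D           L           E           A
  I             17.07       5.764       4.042       1.403
  C             -2.33      -1.553     -0.7766       1.553
  E             14.74       4.211       3.265       2.956
  solve Keq expr → x = 0.7766; check Q = 4.7110e-05

Direction: forward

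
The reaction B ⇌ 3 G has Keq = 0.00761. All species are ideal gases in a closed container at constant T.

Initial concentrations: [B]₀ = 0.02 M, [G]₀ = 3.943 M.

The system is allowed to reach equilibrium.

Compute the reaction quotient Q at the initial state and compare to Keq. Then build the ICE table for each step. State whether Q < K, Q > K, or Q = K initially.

Q₀ = 3065 vs Keq = 0.00761 ⇒ Q>K, reverse
Step 1:
                  B         G
  init         0.02     3.943
  Δ           1.243     -3.73
  eq          1.263    0.2126
  solve Keq expr → x = -1.243; check Q = 0.00761

Q₀ = 3065; Q > K (proceeds reverse)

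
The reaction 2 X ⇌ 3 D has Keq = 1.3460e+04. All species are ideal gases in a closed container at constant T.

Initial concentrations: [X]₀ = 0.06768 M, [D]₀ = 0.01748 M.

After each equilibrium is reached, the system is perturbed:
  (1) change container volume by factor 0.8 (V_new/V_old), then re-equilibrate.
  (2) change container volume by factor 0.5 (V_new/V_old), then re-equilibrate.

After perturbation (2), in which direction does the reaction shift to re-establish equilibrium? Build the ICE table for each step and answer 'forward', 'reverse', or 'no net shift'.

Q₀ = 0.001166 vs Keq = 1.3460e+04 ⇒ Q<K, forward
Step 1:
                   X          D
  Initial    0.06768    0.01748
  Change    -0.06733      0.101
  Equil   3.5148e-04     0.1185
  solve Keq expr → x = 0.03366; check Q = 1.3460e+04
Then change container volume by factor 0.8 (V_new/V_old).
Step 2:
                   X          D
  Initial 4.3935e-04     0.1481
  Change  5.1475e-05 -7.7212e-05
  Equil   4.9083e-04      0.148
  solve Keq expr → x = -2.5737e-05; check Q = 1.3460e+04
Then change container volume by factor 0.5 (V_new/V_old).
Step 3:
                   X          D
  Initial 9.8166e-04      0.296
  Change  4.0237e-04 -6.0356e-04
  Equil     0.001384     0.2954
  solve Keq expr → x = -2.0119e-04; check Q = 1.3460e+04

Direction: reverse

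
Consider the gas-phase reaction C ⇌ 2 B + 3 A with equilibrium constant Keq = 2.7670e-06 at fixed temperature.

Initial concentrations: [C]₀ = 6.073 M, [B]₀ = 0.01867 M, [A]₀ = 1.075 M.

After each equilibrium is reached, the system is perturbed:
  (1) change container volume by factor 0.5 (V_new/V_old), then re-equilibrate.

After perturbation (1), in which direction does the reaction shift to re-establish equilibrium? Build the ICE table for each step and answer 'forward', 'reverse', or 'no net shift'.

Q₀ = 7.1303e-05 vs Keq = 2.7670e-06 ⇒ Q>K, reverse
Step 1:
                  C         B         A
  I           6.073   0.01867     1.075
  C        0.007436  -0.01487  -0.02231
  E            6.08  0.003798     1.053
  solve Keq expr → x = -0.007436; check Q = 2.7670e-06
Then change container volume by factor 0.5 (V_new/V_old).
Step 2:
                  C         B         A
  I           12.16  0.007595     2.105
  C        0.002842 -0.005685 -0.008527
  E           12.16  0.001911     2.097
  solve Keq expr → x = -0.002842; check Q = 2.7670e-06

Direction: reverse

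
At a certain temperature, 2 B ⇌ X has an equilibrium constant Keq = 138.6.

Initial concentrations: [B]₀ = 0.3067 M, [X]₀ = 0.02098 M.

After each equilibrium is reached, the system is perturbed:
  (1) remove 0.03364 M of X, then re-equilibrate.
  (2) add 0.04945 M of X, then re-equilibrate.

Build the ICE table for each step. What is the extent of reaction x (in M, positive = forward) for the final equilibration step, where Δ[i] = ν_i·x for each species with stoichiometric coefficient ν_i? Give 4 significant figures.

Q₀ = 0.223 vs Keq = 138.6 ⇒ Q<K, forward
Step 1:
                   B          X
  Initial     0.3067    0.02098
  Change      -0.273     0.1365
  Equil      0.03371     0.1575
  solve Keq expr → x = 0.1365; check Q = 138.6
Then remove 0.03364 M of X.
Step 2:
                   B          X
  Initial    0.03371     0.1238
  Change     -0.0036     0.0018
  Equil      0.03011     0.1256
  solve Keq expr → x = 0.0018; check Q = 138.6
Then add 0.04945 M of X.
Step 3:
                   B          X
  Initial    0.03011     0.1751
  Change    0.005171  -0.002586
  Equil      0.03528     0.1725
  solve Keq expr → x = -0.002586; check Q = 138.6

x = -0.002586 M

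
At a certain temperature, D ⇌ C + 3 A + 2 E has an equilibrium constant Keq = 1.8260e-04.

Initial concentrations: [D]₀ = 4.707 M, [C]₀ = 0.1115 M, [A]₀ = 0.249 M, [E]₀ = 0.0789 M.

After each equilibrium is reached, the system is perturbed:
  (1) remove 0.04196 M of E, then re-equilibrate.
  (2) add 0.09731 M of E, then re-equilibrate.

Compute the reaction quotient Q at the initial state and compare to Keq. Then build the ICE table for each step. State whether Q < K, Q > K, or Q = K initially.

Q₀ = 2.2766e-06 vs Keq = 1.8260e-04 ⇒ Q<K, forward
Step 1:
                  D         C         A         E
  init        4.707    0.1115     0.249    0.0789
  Δ        -0.07015   0.07015    0.2105    0.1403
  eq          4.637    0.1817    0.4595    0.2192
  solve Keq expr → x = 0.07015; check Q = 1.8260e-04
Then remove 0.04196 M of E.
Step 2:
                  D         C         A         E
  init        4.637    0.1817    0.4595    0.1772
  Δ       -0.009223  0.009223   0.02767   0.01845
  eq          4.628    0.1909    0.4871    0.1957
  solve Keq expr → x = 0.009223; check Q = 1.8260e-04
Then add 0.09731 M of E.
Step 3:
                  D         C         A         E
  init        4.628    0.1909    0.4871     0.293
  Δ          0.0201   -0.0201  -0.06031   -0.0402
  eq          4.648    0.1708    0.4268    0.2528
  solve Keq expr → x = -0.0201; check Q = 1.8260e-04

Q₀ = 2.2766e-06; Q < K (proceeds forward)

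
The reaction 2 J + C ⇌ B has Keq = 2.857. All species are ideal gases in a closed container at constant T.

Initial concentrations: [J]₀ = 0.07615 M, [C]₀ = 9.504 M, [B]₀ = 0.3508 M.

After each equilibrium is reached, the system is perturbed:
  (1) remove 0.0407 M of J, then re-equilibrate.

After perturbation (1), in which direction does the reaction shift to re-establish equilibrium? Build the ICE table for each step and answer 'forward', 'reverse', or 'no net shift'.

Direction: reverse

Q₀ = 6.365 vs Keq = 2.857 ⇒ Q>K, reverse
Step 1:
                    J           C           B
  Initial     0.07615       9.504      0.3508
  Change      0.03458     0.01729    -0.01729
  Equil        0.1107       9.521      0.3335
  solve Keq expr → x = -0.01729; check Q = 2.857
Then remove 0.0407 M of J.
Step 2:
                    J           C           B
  Initial     0.07003       9.521      0.3335
  Change      0.03744     0.01872    -0.01872
  Equil        0.1075        9.54      0.3148
  solve Keq expr → x = -0.01872; check Q = 2.857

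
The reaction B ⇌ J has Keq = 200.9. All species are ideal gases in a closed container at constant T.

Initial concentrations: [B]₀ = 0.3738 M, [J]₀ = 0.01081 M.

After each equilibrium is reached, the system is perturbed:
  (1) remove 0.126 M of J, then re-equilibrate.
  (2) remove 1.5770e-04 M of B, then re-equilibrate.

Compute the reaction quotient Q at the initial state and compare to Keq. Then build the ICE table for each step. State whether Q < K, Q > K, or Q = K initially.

Q₀ = 0.02892; Q < K (proceeds forward)

Q₀ = 0.02892 vs Keq = 200.9 ⇒ Q<K, forward
Step 1:
                  B         J
  I          0.3738   0.01081
  C         -0.3719    0.3719
  E        0.001905    0.3827
  solve Keq expr → x = 0.3719; check Q = 200.9
Then remove 0.126 M of J.
Step 2:
                  B         J
  I        0.001905    0.2567
  C       -6.2407e-04 6.2407e-04
  E        0.001281    0.2573
  solve Keq expr → x = 6.2407e-04; check Q = 200.9
Then remove 1.5770e-04 M of B.
Step 3:
                  B         J
  I        0.001123    0.2573
  C       1.5692e-04 -1.5692e-04
  E         0.00128    0.2572
  solve Keq expr → x = -1.5692e-04; check Q = 200.9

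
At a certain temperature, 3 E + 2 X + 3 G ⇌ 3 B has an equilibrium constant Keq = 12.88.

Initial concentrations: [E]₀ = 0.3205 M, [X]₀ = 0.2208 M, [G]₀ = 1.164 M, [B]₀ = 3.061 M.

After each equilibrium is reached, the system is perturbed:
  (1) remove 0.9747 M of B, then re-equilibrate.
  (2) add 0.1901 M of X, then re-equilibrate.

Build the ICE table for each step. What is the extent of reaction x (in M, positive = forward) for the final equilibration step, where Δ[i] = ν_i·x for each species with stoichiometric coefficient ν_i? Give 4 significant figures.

x = 0.02167 M

Q₀ = 1.1330e+04 vs Keq = 12.88 ⇒ Q>K, reverse
Step 1:
                    E           X           G           B
  init         0.3205      0.2208       1.164       3.061
  Δ            0.5581      0.3721      0.5581     -0.5581
  eq           0.8786      0.5929       1.722       2.503
  solve Keq expr → x = -0.186; check Q = 12.88
Then remove 0.9747 M of B.
Step 2:
                    E           X           G           B
  init         0.8786      0.5929       1.722       1.528
  Δ           -0.1495    -0.09966     -0.1495      0.1495
  eq           0.7291      0.4932       1.573       1.678
  solve Keq expr → x = 0.04983; check Q = 12.88
Then add 0.1901 M of X.
Step 3:
                    E           X           G           B
  init         0.7291      0.6833       1.573       1.678
  Δ          -0.06502    -0.04335    -0.06502     0.06502
  eq           0.6641      0.6399       1.508       1.743
  solve Keq expr → x = 0.02167; check Q = 12.88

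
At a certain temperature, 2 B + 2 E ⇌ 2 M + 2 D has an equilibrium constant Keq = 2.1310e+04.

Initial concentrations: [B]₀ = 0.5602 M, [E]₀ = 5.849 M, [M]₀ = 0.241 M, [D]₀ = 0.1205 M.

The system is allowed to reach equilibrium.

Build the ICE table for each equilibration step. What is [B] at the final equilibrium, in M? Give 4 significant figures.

[B]_eq = 7.0495e-04 M

Q₀ = 7.8552e-05 vs Keq = 2.1310e+04 ⇒ Q<K, forward
Step 1:
                    B           E           M           D
  init         0.5602       5.849       0.241      0.1205
  Δ           -0.5595     -0.5595      0.5595      0.5595
  eq       7.0495e-04        5.29      0.8005        0.68
  solve Keq expr → x = 0.2797; check Q = 2.1310e+04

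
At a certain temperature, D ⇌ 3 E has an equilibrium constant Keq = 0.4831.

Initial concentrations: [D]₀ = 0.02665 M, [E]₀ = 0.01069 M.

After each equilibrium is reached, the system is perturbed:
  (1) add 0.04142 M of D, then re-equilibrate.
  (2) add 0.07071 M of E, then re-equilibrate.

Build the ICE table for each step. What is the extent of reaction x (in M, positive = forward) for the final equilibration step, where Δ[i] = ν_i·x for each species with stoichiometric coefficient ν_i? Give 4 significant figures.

x = -0.01005 M

Q₀ = 4.5839e-05 vs Keq = 0.4831 ⇒ Q<K, forward
Step 1:
                   D          E
  Initial    0.02665    0.01069
  Change    -0.02531    0.07592
  Equil     0.001345    0.08661
  solve Keq expr → x = 0.02531; check Q = 0.4831
Then add 0.04142 M of D.
Step 2:
                   D          E
  Initial    0.04276    0.08661
  Change    -0.03086    0.09257
  Equil      0.01191     0.1792
  solve Keq expr → x = 0.03086; check Q = 0.4831
Then add 0.07071 M of E.
Step 3:
                   D          E
  Initial    0.01191     0.2499
  Change     0.01005   -0.03016
  Equil      0.02196     0.2197
  solve Keq expr → x = -0.01005; check Q = 0.4831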